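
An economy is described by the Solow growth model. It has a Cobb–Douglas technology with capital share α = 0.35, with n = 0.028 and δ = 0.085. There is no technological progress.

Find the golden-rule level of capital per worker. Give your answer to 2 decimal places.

k_gold ≈ 5.69

The golden rule sets f'(k) = n + δ, i.e. α·k^(α−1) = n + δ.
So k^(1−α) = α / (n + δ) = 0.35 / 0.113 = 3.0973.
k_gold = 3.0973^(1/0.65) ≈ 5.6932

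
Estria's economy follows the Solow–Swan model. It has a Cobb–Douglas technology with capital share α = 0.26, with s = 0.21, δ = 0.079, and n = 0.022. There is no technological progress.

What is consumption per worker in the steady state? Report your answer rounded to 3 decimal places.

c* = 1.022

Steady state requires s·f(k) = (n + δ)·k, i.e. s·k^α = (n + δ)·k.
Dividing both sides by k: k^(1−α) = s / (n + δ).
k^0.74 = 0.21 / (0.022 + 0.079) = 0.21 / 0.101 = 2.0792
k* = 2.0792^(1/0.74) ≈ 2.6890
y* = (k*)^α = 2.6890^0.26 ≈ 1.2933
c* = (1 − s)·y* = (1 − 0.21) × 1.2933 ≈ 1.0217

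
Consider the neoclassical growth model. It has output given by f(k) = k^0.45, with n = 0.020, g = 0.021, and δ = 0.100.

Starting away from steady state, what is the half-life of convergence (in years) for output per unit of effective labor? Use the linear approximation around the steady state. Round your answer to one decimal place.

Near the steady state the convergence rate is λ = (1 − α)(n + g + δ).
λ = (1 − 0.45) × 0.141 = 0.55 × 0.141 = 0.07755
Half-life = ln 2 / λ = 0.6931 / 0.07755 ≈ 8.94 years

half-life ≈ 8.9 years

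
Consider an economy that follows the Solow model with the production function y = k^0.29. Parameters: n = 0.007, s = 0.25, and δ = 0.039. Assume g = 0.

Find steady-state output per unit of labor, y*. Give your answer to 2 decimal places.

y* = 2.00

At the steady state, Δk = 0, so s·k^α = (n + δ)·k.
Rearranging, k^(1−α) = s / (n + δ).
k^0.71 = 0.25 / (0.007 + 0.039) = 0.25 / 0.046 = 5.4348
k* = 5.4348^(1/0.71) ≈ 10.8510
y* = (k*)^α = 10.8510^0.29 ≈ 1.9966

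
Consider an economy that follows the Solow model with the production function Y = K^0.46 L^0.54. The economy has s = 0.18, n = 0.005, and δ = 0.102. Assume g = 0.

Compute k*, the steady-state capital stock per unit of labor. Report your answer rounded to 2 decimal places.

k* ≈ 2.62

At the steady state, Δk = 0, so s·k^α = (n + δ)·k.
Dividing both sides by k: k^(1−α) = s / (n + δ).
k^0.54 = 0.18 / (0.005 + 0.102) = 0.18 / 0.107 = 1.6822
k* = 1.6822^(1/0.54) ≈ 2.6199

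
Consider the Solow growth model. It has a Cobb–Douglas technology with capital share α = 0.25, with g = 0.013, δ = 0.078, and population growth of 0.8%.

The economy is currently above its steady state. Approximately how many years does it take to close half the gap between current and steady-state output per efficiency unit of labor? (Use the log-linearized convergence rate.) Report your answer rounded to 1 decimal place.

about 9.3 years

Near the steady state the convergence rate is λ = (1 − α)(n + g + δ).
λ = (1 − 0.25) × 0.099 = 0.75 × 0.099 = 0.07425
Half-life = ln 2 / λ = 0.6931 / 0.07425 ≈ 9.33 years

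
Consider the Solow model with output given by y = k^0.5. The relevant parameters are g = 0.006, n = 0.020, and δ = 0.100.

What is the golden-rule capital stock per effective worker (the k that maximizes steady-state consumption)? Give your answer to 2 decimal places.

k_gold ≈ 15.75

The golden rule sets f'(k) = n + g + δ, i.e. α·k^(α−1) = n + g + δ.
So k^(1−α) = α / (n + g + δ) = 0.5 / 0.126 = 3.9683.
k_gold = 3.9683^(1/0.5) ≈ 15.7474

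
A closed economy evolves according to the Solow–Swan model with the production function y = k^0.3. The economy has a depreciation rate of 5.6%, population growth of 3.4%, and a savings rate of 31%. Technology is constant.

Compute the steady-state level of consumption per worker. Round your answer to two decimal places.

In steady state, investment equals break-even investment: s·k^α = (n + δ)·k.
Dividing both sides by k: k^(1−α) = s / (n + δ).
k^0.7 = 0.31 / (0.034 + 0.056) = 0.31 / 0.090 = 3.4444
k* = 3.4444^(1/0.7) ≈ 5.8520
y* = (k*)^α = 5.8520^0.3 ≈ 1.6990
c* = (1 − s)·y* = (1 − 0.31) × 1.6990 ≈ 1.1723

c* = 1.17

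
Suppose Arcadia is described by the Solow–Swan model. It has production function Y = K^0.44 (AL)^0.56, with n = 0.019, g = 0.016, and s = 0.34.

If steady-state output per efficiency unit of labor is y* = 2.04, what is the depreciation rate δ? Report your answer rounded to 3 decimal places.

Steady state requires s·f(k) = (n + g + δ)·k, i.e. s·k^α = (n + g + δ)·k.
Since y* = [s/(n + g + δ)]^(α/(1−α)), we have s/(n + g + δ) = (y*)^((1−α)/α) = 2.04^1.2727 = 2.4778.
Therefore n + g + δ = s / 2.4778 = 0.34 / 2.4778 = 0.1372, so δ = 0.1372 − 0.035 = 0.1022.

δ ≈ 0.102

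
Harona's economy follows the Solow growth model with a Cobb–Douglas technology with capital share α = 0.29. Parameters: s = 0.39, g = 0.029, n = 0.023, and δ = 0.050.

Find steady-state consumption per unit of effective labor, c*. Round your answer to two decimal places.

c* = 1.05

Steady state requires s·f(k) = (n + g + δ)·k, i.e. s·k^α = (n + g + δ)·k.
Rearranging, k^(1−α) = s / (n + g + δ).
k^0.71 = 0.39 / (0.023 + 0.029 + 0.050) = 0.39 / 0.102 = 3.8235
k* = 3.8235^(1/0.71) ≈ 6.6125
y* = (k*)^α = 6.6125^0.29 ≈ 1.7294
c* = (1 − s)·y* = (1 − 0.39) × 1.7294 ≈ 1.0549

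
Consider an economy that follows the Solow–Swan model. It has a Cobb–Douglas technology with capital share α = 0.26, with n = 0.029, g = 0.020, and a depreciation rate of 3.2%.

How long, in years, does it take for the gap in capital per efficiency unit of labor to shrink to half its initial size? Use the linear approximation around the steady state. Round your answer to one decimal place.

Near the steady state the convergence rate is λ = (1 − α)(n + g + δ).
λ = (1 − 0.26) × 0.081 = 0.74 × 0.081 = 0.05994
Half-life = ln 2 / λ = 0.6931 / 0.05994 ≈ 11.56 years

about 11.6 years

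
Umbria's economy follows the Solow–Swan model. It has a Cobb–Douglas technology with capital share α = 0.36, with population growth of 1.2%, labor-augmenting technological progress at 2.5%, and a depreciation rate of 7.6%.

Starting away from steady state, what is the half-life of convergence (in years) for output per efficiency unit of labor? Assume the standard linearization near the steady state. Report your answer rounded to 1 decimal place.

about 9.6 years

Near the steady state the convergence rate is λ = (1 − α)(n + g + δ).
λ = (1 − 0.36) × 0.113 = 0.64 × 0.113 = 0.07232
Half-life = ln 2 / λ = 0.6931 / 0.07232 ≈ 9.58 years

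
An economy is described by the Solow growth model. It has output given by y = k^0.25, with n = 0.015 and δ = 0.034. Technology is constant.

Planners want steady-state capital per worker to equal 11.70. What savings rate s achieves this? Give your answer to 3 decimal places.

s ≈ 0.310

In steady state, investment equals break-even investment: s·k^α = (n + δ)·k.
So s / (n + δ) = (k*)^(1−α) = 11.70^0.75 = 6.3261.
Therefore s = 6.3261 × (n + δ) = 6.3261 × 0.049 = 0.3100.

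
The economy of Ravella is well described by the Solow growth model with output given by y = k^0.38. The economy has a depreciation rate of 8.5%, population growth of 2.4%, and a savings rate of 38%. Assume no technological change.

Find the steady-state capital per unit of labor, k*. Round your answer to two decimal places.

k* = 7.49

In steady state, investment equals break-even investment: s·k^α = (n + δ)·k.
Rearranging, k^(1−α) = s / (n + δ).
k^0.62 = 0.38 / (0.024 + 0.085) = 0.38 / 0.109 = 3.4862
k* = 3.4862^(1/0.62) ≈ 7.4948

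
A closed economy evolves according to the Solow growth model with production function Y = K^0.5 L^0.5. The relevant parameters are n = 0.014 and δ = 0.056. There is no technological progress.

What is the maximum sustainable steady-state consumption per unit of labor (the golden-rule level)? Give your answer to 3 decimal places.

c_gold ≈ 3.571

At the golden rule, f'(k) = n + δ, so α·k^(α−1) = n + δ and k_gold = (α/(n + δ))^(1/(1−α)).
k_gold = (0.5/0.070)^(1/0.5) = 7.1429^2 ≈ 51.0210
c_gold = f(k_gold) − (n + δ)·k_gold = 7.1429 − 0.070×51.0210 ≈ 3.5714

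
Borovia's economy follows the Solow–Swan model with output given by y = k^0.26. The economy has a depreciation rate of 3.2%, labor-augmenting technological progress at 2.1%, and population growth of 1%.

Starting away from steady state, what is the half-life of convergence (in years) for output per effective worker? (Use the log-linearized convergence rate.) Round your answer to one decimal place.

Near the steady state the convergence rate is λ = (1 − α)(n + g + δ).
λ = (1 − 0.26) × 0.063 = 0.74 × 0.063 = 0.04662
Half-life = ln 2 / λ = 0.6931 / 0.04662 ≈ 14.87 years

t_½ ≈ 14.9 years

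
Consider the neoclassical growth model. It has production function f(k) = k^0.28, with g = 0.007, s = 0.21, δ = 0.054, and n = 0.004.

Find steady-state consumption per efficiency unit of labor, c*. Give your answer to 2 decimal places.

c* = 1.25

Steady state requires s·f(k) = (n + g + δ)·k, i.e. s·k^α = (n + g + δ)·k.
Rearranging, k^(1−α) = s / (n + g + δ).
k^0.72 = 0.21 / (0.004 + 0.007 + 0.054) = 0.21 / 0.065 = 3.2308
k* = 3.2308^(1/0.72) ≈ 5.0977
y* = (k*)^α = 5.0977^0.28 ≈ 1.5778
c* = (1 − s)·y* = (1 − 0.21) × 1.5778 ≈ 1.2465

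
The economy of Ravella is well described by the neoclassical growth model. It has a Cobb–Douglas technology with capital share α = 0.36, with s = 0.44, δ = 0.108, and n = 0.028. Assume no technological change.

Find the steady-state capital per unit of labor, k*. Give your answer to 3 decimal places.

In steady state, investment equals break-even investment: s·k^α = (n + δ)·k.
Dividing both sides by k: k^(1−α) = s / (n + δ).
k^0.64 = 0.44 / (0.028 + 0.108) = 0.44 / 0.136 = 3.2353
k* = 3.2353^(1/0.64) ≈ 6.2624

k* = 6.262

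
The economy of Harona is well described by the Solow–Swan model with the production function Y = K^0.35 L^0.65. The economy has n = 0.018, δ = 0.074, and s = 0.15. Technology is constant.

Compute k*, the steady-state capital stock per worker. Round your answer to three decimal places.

In steady state, investment equals break-even investment: s·k^α = (n + δ)·k.
Rearranging, k^(1−α) = s / (n + δ).
k^0.65 = 0.15 / (0.018 + 0.074) = 0.15 / 0.092 = 1.6304
k* = 1.6304^(1/0.65) ≈ 2.1213

k* ≈ 2.121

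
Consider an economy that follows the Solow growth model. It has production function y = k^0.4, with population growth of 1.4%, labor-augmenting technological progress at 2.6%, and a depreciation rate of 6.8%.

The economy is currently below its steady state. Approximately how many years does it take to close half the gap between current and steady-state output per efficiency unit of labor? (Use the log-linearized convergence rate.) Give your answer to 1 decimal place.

half-life ≈ 10.7 years

Near the steady state the convergence rate is λ = (1 − α)(n + g + δ).
λ = (1 − 0.4) × 0.108 = 0.6 × 0.108 = 0.0648
Half-life = ln 2 / λ = 0.6931 / 0.0648 ≈ 10.70 years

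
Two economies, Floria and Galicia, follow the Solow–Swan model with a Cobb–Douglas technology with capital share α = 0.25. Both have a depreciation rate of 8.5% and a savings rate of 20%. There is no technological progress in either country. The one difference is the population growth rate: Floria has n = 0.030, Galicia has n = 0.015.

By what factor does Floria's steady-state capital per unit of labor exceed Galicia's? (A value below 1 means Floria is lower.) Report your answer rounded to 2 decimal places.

Steady-state k* = [s/(n + δ)]^(1/(1−α)), so the ratio is [ (s_F/(n + δ)_F) / (s_G/(n + δ)_G) ]^1.3333.
s_F/(n + δ)_F = 0.20/0.115 = 1.7391; s_G/(n + δ)_G = 0.20/0.100 = 2.0000.
Ratio = (1.7391/2.0000)^1.3333 = 0.8696^1.3333 ≈ 0.8300

k*_F / k*_G ≈ 0.83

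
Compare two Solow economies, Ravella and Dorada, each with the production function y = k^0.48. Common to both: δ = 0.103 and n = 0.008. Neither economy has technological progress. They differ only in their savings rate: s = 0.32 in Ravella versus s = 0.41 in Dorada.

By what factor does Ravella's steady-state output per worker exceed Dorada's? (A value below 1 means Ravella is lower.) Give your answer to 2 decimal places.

Steady-state y* = [s/(n + δ)]^(α/(1−α)), so the ratio is [ (s_R/(n + δ)_R) / (s_D/(n + δ)_D) ]^0.9231.
s_R/(n + δ)_R = 0.32/0.111 = 2.8829; s_D/(n + δ)_D = 0.41/0.111 = 3.6937.
Ratio = (2.8829/3.6937)^0.9231 = 0.7805^0.9231 ≈ 0.7955

ratio ≈ 0.80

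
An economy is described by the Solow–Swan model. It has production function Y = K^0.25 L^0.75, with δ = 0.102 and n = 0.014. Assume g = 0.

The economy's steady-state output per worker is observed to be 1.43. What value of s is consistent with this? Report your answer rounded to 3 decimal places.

At the steady state, Δk = 0, so s·k^α = (n + δ)·k.
Since y* = [s/(n + δ)]^(α/(1−α)), we have s/(n + δ) = (y*)^((1−α)/α) = 1.43^3 = 2.9242.
Therefore s = 2.9242 × (n + δ) = 2.9242 × 0.116 = 0.3392.

s ≈ 0.339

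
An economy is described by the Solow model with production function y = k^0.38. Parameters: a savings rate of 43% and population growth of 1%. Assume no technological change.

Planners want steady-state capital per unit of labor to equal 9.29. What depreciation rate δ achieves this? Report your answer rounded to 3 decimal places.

Steady state requires s·f(k) = (n + δ)·k, i.e. s·k^α = (n + δ)·k.
So s / (n + δ) = (k*)^(1−α) = 9.29^0.62 = 3.9826.
Therefore n + δ = s / 3.9826 = 0.43 / 3.9826 = 0.1080, so δ = 0.1080 − 0.010 = 0.0980.

δ ≈ 0.098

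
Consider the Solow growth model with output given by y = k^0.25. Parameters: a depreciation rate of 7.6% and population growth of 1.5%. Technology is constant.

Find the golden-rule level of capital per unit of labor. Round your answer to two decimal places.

k_gold ≈ 3.85

The golden rule sets f'(k) = n + δ, i.e. α·k^(α−1) = n + δ.
So k^(1−α) = α / (n + δ) = 0.25 / 0.091 = 2.7473.
k_gold = 2.7473^(1/0.75) ≈ 3.8478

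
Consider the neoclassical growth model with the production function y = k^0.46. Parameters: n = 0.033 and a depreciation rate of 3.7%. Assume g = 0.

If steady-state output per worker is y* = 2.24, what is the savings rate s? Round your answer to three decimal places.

Steady state requires s·f(k) = (n + δ)·k, i.e. s·k^α = (n + δ)·k.
Since y* = [s/(n + δ)]^(α/(1−α)), we have s/(n + δ) = (y*)^((1−α)/α) = 2.24^1.1739 = 2.5772.
Therefore s = 2.5772 × (n + δ) = 2.5772 × 0.070 = 0.1804.

s ≈ 0.180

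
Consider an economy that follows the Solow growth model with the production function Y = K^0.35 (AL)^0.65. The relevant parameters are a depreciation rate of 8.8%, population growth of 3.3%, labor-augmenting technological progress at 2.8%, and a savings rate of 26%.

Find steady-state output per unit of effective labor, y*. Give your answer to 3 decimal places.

Steady state requires s·f(k) = (n + g + δ)·k, i.e. s·k^α = (n + g + δ)·k.
Dividing both sides by k: k^(1−α) = s / (n + g + δ).
k^0.65 = 0.26 / (0.033 + 0.028 + 0.088) = 0.26 / 0.149 = 1.7450
k* = 1.7450^(1/0.65) ≈ 2.3550
y* = (k*)^α = 2.3550^0.35 ≈ 1.3496

y* ≈ 1.350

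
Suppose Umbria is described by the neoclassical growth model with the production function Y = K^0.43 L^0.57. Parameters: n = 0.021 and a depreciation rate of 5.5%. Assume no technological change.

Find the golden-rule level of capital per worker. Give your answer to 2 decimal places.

k_gold ≈ 20.91

The golden rule sets f'(k) = n + δ, i.e. α·k^(α−1) = n + δ.
So k^(1−α) = α / (n + δ) = 0.43 / 0.076 = 5.6579.
k_gold = 5.6579^(1/0.57) ≈ 20.9145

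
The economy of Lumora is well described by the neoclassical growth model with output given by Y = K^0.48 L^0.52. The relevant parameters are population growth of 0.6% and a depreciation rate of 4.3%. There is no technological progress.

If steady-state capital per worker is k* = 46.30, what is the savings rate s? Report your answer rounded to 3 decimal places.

s ≈ 0.360

In steady state, investment equals break-even investment: s·k^α = (n + δ)·k.
So s / (n + δ) = (k*)^(1−α) = 46.30^0.52 = 7.3469.
Therefore s = 7.3469 × (n + δ) = 7.3469 × 0.049 = 0.3600.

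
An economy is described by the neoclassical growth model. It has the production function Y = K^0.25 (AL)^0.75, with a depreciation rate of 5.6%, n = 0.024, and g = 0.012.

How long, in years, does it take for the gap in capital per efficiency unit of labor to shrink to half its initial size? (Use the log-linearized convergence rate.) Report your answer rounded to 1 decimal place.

Near the steady state the convergence rate is λ = (1 − α)(n + g + δ).
λ = (1 − 0.25) × 0.092 = 0.75 × 0.092 = 0.0690
Half-life = ln 2 / λ = 0.6931 / 0.0690 ≈ 10.04 years

half-life ≈ 10.0 years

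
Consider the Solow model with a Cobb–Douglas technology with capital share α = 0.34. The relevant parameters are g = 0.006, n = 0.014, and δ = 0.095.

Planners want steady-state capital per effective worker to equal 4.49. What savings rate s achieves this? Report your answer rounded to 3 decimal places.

s ≈ 0.310

Steady state requires s·f(k) = (n + g + δ)·k, i.e. s·k^α = (n + g + δ)·k.
So s / (n + g + δ) = (k*)^(1−α) = 4.49^0.66 = 2.6945.
Therefore s = 2.6945 × (n + g + δ) = 2.6945 × 0.115 = 0.3099.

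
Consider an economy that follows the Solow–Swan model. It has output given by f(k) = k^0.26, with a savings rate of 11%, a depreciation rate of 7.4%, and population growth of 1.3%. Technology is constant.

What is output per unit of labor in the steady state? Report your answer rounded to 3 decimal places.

In steady state, investment equals break-even investment: s·k^α = (n + δ)·k.
Rearranging, k^(1−α) = s / (n + δ).
k^0.74 = 0.11 / (0.013 + 0.074) = 0.11 / 0.087 = 1.2644
k* = 1.2644^(1/0.74) ≈ 1.3730
y* = (k*)^α = 1.3730^0.26 ≈ 1.0859

y* ≈ 1.086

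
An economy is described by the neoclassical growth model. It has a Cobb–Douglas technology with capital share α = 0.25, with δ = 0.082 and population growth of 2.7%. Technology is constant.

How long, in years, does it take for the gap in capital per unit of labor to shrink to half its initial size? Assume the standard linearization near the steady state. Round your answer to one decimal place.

Near the steady state the convergence rate is λ = (1 − α)(n + δ).
λ = (1 − 0.25) × 0.109 = 0.75 × 0.109 = 0.08175
Half-life = ln 2 / λ = 0.6931 / 0.08175 ≈ 8.48 years

half-life ≈ 8.5 years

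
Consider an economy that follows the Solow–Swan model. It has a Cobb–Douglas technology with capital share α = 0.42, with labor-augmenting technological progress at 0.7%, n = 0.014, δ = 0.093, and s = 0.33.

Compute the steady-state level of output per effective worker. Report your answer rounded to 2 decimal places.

y* = 2.16

At the steady state, Δk = 0, so s·k^α = (n + g + δ)·k.
Dividing both sides by k: k^(1−α) = s / (n + g + δ).
k^0.58 = 0.33 / (0.014 + 0.007 + 0.093) = 0.33 / 0.114 = 2.8947
k* = 2.8947^(1/0.58) ≈ 6.2498
y* = (k*)^α = 6.2498^0.42 ≈ 2.1591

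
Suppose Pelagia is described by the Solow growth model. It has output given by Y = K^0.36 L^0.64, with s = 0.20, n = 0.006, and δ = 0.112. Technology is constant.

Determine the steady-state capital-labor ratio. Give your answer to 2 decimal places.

k* ≈ 2.28

Steady state requires s·f(k) = (n + δ)·k, i.e. s·k^α = (n + δ)·k.
Rearranging, k^(1−α) = s / (n + δ).
k^0.64 = 0.20 / (0.006 + 0.112) = 0.20 / 0.118 = 1.6949
k* = 1.6949^(1/0.64) ≈ 2.2805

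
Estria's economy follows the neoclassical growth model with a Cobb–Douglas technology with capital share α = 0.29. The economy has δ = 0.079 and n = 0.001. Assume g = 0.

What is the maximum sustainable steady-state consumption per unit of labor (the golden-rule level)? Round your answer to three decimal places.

c_gold ≈ 1.201

At the golden rule, f'(k) = n + δ, so α·k^(α−1) = n + δ and k_gold = (α/(n + δ))^(1/(1−α)).
k_gold = (0.29/0.080)^(1/0.71) = 3.6250^1.4085 ≈ 6.1346
c_gold = f(k_gold) − (n + δ)·k_gold = 1.6922 − 0.080×6.1346 ≈ 1.2014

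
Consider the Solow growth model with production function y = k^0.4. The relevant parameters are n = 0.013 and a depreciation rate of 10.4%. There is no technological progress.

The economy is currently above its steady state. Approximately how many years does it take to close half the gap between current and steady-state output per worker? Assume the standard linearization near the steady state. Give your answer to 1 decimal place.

half-life ≈ 9.9 years

Near the steady state the convergence rate is λ = (1 − α)(n + δ).
λ = (1 − 0.4) × 0.117 = 0.6 × 0.117 = 0.0702
Half-life = ln 2 / λ = 0.6931 / 0.0702 ≈ 9.87 years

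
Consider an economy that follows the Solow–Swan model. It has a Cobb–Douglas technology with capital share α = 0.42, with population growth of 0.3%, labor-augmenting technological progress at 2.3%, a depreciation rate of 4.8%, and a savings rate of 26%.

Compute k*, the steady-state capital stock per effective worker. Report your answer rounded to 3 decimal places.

Steady state requires s·f(k) = (n + g + δ)·k, i.e. s·k^α = (n + g + δ)·k.
Rearranging, k^(1−α) = s / (n + g + δ).
k^0.58 = 0.26 / (0.003 + 0.023 + 0.048) = 0.26 / 0.074 = 3.5135
k* = 3.5135^(1/0.58) ≈ 8.7283

k* ≈ 8.728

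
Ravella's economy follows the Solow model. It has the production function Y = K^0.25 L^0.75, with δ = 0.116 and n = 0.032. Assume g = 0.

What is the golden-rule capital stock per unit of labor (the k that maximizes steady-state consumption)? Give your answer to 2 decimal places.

k_gold ≈ 2.01

The golden rule sets f'(k) = n + δ, i.e. α·k^(α−1) = n + δ.
So k^(1−α) = α / (n + δ) = 0.25 / 0.148 = 1.6892.
k_gold = 1.6892^(1/0.75) ≈ 2.0118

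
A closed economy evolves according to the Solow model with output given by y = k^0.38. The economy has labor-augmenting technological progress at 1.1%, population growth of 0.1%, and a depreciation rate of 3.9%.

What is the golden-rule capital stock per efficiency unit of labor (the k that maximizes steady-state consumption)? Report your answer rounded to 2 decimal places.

k_gold ≈ 25.52

The golden rule sets f'(k) = n + g + δ, i.e. α·k^(α−1) = n + g + δ.
So k^(1−α) = α / (n + g + δ) = 0.38 / 0.051 = 7.4510.
k_gold = 7.4510^(1/0.62) ≈ 25.5151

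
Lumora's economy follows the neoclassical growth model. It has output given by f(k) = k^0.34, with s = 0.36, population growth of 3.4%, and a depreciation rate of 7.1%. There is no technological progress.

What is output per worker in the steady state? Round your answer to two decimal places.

Steady state requires s·f(k) = (n + δ)·k, i.e. s·k^α = (n + δ)·k.
Dividing both sides by k: k^(1−α) = s / (n + δ).
k^0.66 = 0.36 / (0.034 + 0.071) = 0.36 / 0.105 = 3.4286
k* = 3.4286^(1/0.66) ≈ 6.4682
y* = (k*)^α = 6.4682^0.34 ≈ 1.8865

y* ≈ 1.89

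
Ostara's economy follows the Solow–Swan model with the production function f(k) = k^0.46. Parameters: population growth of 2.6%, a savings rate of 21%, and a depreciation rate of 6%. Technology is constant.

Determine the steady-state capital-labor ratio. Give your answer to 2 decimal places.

k* = 5.22

In steady state, investment equals break-even investment: s·k^α = (n + δ)·k.
Rearranging, k^(1−α) = s / (n + δ).
k^0.54 = 0.21 / (0.026 + 0.060) = 0.21 / 0.086 = 2.4419
k* = 2.4419^(1/0.54) ≈ 5.2241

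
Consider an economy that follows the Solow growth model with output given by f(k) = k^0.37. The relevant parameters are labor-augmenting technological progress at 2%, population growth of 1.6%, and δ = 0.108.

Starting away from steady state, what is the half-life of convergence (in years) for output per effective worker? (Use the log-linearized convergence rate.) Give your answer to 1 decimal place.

Near the steady state the convergence rate is λ = (1 − α)(n + g + δ).
λ = (1 − 0.37) × 0.144 = 0.63 × 0.144 = 0.09072
Half-life = ln 2 / λ = 0.6931 / 0.09072 ≈ 7.64 years

about 7.6 years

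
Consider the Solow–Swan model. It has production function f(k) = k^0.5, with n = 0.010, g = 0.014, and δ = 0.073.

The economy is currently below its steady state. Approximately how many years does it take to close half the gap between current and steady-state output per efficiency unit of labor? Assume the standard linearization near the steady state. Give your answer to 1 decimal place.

half-life ≈ 14.3 years

Near the steady state the convergence rate is λ = (1 − α)(n + g + δ).
λ = (1 − 0.5) × 0.097 = 0.5 × 0.097 = 0.0485
Half-life = ln 2 / λ = 0.6931 / 0.0485 ≈ 14.29 years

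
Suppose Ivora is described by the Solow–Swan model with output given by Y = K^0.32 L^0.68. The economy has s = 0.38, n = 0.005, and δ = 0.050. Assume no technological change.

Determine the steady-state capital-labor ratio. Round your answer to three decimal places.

Steady state requires s·f(k) = (n + δ)·k, i.e. s·k^α = (n + δ)·k.
Dividing both sides by k: k^(1−α) = s / (n + δ).
k^0.68 = 0.38 / (0.005 + 0.050) = 0.38 / 0.055 = 6.9091
k* = 6.9091^(1/0.68) ≈ 17.1571

k* ≈ 17.157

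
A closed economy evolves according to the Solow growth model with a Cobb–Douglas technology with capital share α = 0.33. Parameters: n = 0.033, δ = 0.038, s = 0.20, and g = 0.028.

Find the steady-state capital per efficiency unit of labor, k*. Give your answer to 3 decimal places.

At the steady state, Δk = 0, so s·k^α = (n + g + δ)·k.
Rearranging, k^(1−α) = s / (n + g + δ).
k^0.67 = 0.20 / (0.033 + 0.028 + 0.038) = 0.20 / 0.099 = 2.0202
k* = 2.0202^(1/0.67) ≈ 2.8564

k* ≈ 2.856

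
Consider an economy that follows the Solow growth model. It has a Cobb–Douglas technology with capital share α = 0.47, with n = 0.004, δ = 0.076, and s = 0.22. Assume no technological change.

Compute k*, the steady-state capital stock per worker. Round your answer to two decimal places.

k* = 6.74

At the steady state, Δk = 0, so s·k^α = (n + δ)·k.
Rearranging, k^(1−α) = s / (n + δ).
k^0.53 = 0.22 / (0.004 + 0.076) = 0.22 / 0.080 = 2.7500
k* = 2.7500^(1/0.53) ≈ 6.7442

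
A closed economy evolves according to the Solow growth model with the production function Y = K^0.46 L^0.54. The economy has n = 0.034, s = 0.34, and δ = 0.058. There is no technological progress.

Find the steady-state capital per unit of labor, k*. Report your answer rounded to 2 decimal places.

In steady state, investment equals break-even investment: s·k^α = (n + δ)·k.
Dividing both sides by k: k^(1−α) = s / (n + δ).
k^0.54 = 0.34 / (0.034 + 0.058) = 0.34 / 0.092 = 3.6957
k* = 3.6957^(1/0.54) ≈ 11.2536

k* ≈ 11.25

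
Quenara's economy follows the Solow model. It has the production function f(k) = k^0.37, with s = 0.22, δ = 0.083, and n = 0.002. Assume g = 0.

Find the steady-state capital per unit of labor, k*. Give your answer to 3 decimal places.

k* = 4.524

At the steady state, Δk = 0, so s·k^α = (n + δ)·k.
Rearranging, k^(1−α) = s / (n + δ).
k^0.63 = 0.22 / (0.002 + 0.083) = 0.22 / 0.085 = 2.5882
k* = 2.5882^(1/0.63) ≈ 4.5243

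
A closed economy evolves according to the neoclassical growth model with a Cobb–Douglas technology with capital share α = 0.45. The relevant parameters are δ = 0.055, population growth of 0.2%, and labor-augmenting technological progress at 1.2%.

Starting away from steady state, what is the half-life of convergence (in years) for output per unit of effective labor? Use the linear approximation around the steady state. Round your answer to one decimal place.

Near the steady state the convergence rate is λ = (1 − α)(n + g + δ).
λ = (1 − 0.45) × 0.069 = 0.55 × 0.069 = 0.03795
Half-life = ln 2 / λ = 0.6931 / 0.03795 ≈ 18.26 years

t_½ ≈ 18.3 years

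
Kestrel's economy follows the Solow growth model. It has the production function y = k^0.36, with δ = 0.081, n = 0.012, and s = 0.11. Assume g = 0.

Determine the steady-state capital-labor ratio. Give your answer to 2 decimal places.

k* ≈ 1.30

Steady state requires s·f(k) = (n + δ)·k, i.e. s·k^α = (n + δ)·k.
Rearranging, k^(1−α) = s / (n + δ).
k^0.64 = 0.11 / (0.012 + 0.081) = 0.11 / 0.093 = 1.1828
k* = 1.1828^(1/0.64) ≈ 1.2999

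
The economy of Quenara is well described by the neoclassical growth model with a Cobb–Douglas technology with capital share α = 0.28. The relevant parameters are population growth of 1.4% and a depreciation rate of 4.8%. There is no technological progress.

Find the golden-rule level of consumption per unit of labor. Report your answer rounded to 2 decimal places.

c_gold ≈ 1.29

At the golden rule, f'(k) = n + δ, so α·k^(α−1) = n + δ and k_gold = (α/(n + δ))^(1/(1−α)).
k_gold = (0.28/0.062)^(1/0.72) = 4.5161^1.3889 ≈ 8.1171
c_gold = f(k_gold) − (n + δ)·k_gold = 1.7973 − 0.062×8.1171 ≈ 1.2940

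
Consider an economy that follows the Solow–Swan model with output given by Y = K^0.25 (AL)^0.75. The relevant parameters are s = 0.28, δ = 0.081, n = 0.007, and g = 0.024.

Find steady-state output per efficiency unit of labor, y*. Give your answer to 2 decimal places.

In steady state, investment equals break-even investment: s·k^α = (n + g + δ)·k.
Rearranging, k^(1−α) = s / (n + g + δ).
k^0.75 = 0.28 / (0.007 + 0.024 + 0.081) = 0.28 / 0.112 = 2.5000
k* = 2.5000^(1/0.75) ≈ 3.3930
y* = (k*)^α = 3.3930^0.25 ≈ 1.3572

y* ≈ 1.36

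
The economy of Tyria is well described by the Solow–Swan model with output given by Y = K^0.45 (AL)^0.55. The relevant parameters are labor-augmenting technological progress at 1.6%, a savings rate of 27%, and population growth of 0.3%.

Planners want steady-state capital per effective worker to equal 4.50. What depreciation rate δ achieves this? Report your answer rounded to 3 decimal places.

Steady state requires s·f(k) = (n + g + δ)·k, i.e. s·k^α = (n + g + δ)·k.
So s / (n + g + δ) = (k*)^(1−α) = 4.50^0.55 = 2.2870.
Therefore n + g + δ = s / 2.2870 = 0.27 / 2.2870 = 0.1181, so δ = 0.1181 − 0.019 = 0.0991.

δ ≈ 0.099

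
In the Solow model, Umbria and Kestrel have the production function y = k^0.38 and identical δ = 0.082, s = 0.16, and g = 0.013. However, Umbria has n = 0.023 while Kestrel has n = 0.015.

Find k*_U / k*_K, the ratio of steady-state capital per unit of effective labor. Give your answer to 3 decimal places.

Steady-state k* = [s/(n + g + δ)]^(1/(1−α)), so the ratio is [ (s_U/(n + g + δ)_U) / (s_K/(n + g + δ)_K) ]^1.6129.
s_U/(n + g + δ)_U = 0.16/0.118 = 1.3559; s_K/(n + g + δ)_K = 0.16/0.110 = 1.4545.
Ratio = (1.3559/1.4545)^1.6129 = 0.9322^1.6129 ≈ 0.8929

k*_U / k*_K ≈ 0.893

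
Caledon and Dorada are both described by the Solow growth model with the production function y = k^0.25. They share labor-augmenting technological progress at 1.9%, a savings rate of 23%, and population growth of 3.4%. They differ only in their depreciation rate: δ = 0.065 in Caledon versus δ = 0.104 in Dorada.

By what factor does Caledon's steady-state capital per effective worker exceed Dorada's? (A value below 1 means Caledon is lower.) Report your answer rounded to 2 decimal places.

Steady-state k* = [s/(n + g + δ)]^(1/(1−α)), so the ratio is [ (s_C/(n + g + δ)_C) / (s_D/(n + g + δ)_D) ]^1.3333.
s_C/(n + g + δ)_C = 0.23/0.118 = 1.9492; s_D/(n + g + δ)_D = 0.23/0.157 = 1.4650.
Ratio = (1.9492/1.4650)^1.3333 = 1.3305^1.3333 ≈ 1.4634

k*_C / k*_D ≈ 1.46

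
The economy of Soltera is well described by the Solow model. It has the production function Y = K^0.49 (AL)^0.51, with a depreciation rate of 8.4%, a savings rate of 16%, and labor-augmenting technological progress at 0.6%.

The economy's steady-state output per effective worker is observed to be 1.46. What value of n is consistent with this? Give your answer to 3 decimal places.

At the steady state, Δk = 0, so s·k^α = (n + g + δ)·k.
Since y* = [s/(n + g + δ)]^(α/(1−α)), we have s/(n + g + δ) = (y*)^((1−α)/α) = 1.46^1.0408 = 1.4827.
Therefore n + g + δ = s / 1.4827 = 0.16 / 1.4827 = 0.1079, so n = 0.1079 − 0.090 = 0.0179.

n ≈ 0.018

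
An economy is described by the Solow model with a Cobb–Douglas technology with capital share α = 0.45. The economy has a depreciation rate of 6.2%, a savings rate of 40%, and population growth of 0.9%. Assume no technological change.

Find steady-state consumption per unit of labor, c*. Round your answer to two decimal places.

c* = 2.47

In steady state, investment equals break-even investment: s·k^α = (n + δ)·k.
Dividing both sides by k: k^(1−α) = s / (n + δ).
k^0.55 = 0.40 / (0.009 + 0.062) = 0.40 / 0.071 = 5.6338
k* = 5.6338^(1/0.55) ≈ 23.1789
y* = (k*)^α = 23.1789^0.45 ≈ 4.1143
c* = (1 − s)·y* = (1 − 0.40) × 4.1143 ≈ 2.4686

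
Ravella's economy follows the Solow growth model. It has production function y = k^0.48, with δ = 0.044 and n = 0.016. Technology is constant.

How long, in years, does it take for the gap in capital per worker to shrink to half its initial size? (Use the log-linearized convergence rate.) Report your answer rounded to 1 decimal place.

Near the steady state the convergence rate is λ = (1 − α)(n + δ).
λ = (1 − 0.48) × 0.060 = 0.52 × 0.060 = 0.0312
Half-life = ln 2 / λ = 0.6931 / 0.0312 ≈ 22.21 years

half-life ≈ 22.2 years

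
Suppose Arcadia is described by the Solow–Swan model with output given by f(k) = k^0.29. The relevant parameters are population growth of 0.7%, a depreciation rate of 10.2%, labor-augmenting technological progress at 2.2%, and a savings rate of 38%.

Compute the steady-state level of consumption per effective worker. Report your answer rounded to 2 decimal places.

c* ≈ 0.96

At the steady state, Δk = 0, so s·k^α = (n + g + δ)·k.
Dividing both sides by k: k^(1−α) = s / (n + g + δ).
k^0.71 = 0.38 / (0.007 + 0.022 + 0.102) = 0.38 / 0.131 = 2.9008
k* = 2.9008^(1/0.71) ≈ 4.4816
y* = (k*)^α = 4.4816^0.29 ≈ 1.5450
c* = (1 − s)·y* = (1 − 0.38) × 1.5450 ≈ 0.9579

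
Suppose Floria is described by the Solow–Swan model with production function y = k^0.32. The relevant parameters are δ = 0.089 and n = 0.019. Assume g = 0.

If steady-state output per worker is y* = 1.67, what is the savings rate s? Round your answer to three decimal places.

s ≈ 0.321

At the steady state, Δk = 0, so s·k^α = (n + δ)·k.
Since y* = [s/(n + δ)]^(α/(1−α)), we have s/(n + δ) = (y*)^((1−α)/α) = 1.67^2.125 = 2.9735.
Therefore s = 2.9735 × (n + δ) = 2.9735 × 0.108 = 0.3211.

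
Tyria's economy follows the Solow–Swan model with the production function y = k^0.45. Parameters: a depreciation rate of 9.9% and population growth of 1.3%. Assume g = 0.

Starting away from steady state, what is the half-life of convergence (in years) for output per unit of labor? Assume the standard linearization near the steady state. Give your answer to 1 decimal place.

Near the steady state the convergence rate is λ = (1 − α)(n + δ).
λ = (1 − 0.45) × 0.112 = 0.55 × 0.112 = 0.0616
Half-life = ln 2 / λ = 0.6931 / 0.0616 ≈ 11.25 years

half-life ≈ 11.3 years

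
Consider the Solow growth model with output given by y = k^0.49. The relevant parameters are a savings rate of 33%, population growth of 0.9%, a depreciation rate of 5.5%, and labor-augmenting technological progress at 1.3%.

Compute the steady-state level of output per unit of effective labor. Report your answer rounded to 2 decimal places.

y* = 4.05

Steady state requires s·f(k) = (n + g + δ)·k, i.e. s·k^α = (n + g + δ)·k.
Rearranging, k^(1−α) = s / (n + g + δ).
k^0.51 = 0.33 / (0.009 + 0.013 + 0.055) = 0.33 / 0.077 = 4.2857
k* = 4.2857^(1/0.51) ≈ 17.3484
y* = (k*)^α = 17.3484^0.49 ≈ 4.0480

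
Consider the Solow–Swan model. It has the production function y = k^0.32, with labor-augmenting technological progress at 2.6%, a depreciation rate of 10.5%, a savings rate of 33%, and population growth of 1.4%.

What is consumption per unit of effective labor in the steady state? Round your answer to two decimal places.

c* = 0.99

In steady state, investment equals break-even investment: s·k^α = (n + g + δ)·k.
Dividing both sides by k: k^(1−α) = s / (n + g + δ).
k^0.68 = 0.33 / (0.014 + 0.026 + 0.105) = 0.33 / 0.145 = 2.2759
k* = 2.2759^(1/0.68) ≈ 3.3514
y* = (k*)^α = 3.3514^0.32 ≈ 1.4726
c* = (1 − s)·y* = (1 − 0.33) × 1.4726 ≈ 0.9866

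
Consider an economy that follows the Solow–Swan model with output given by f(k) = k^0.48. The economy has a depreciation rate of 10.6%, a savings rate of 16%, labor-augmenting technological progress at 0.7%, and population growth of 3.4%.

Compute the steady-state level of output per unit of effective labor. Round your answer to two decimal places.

At the steady state, Δk = 0, so s·k^α = (n + g + δ)·k.
Rearranging, k^(1−α) = s / (n + g + δ).
k^0.52 = 0.16 / (0.034 + 0.007 + 0.106) = 0.16 / 0.147 = 1.0884
k* = 1.0884^(1/0.52) ≈ 1.1769
y* = (k*)^α = 1.1769^0.48 ≈ 1.0813

y* = 1.08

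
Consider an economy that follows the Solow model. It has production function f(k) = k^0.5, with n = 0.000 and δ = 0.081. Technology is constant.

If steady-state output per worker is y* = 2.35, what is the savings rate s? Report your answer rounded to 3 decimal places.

s ≈ 0.190

Steady state requires s·f(k) = (n + δ)·k, i.e. s·k^α = (n + δ)·k.
Since y* = [s/(n + δ)]^(α/(1−α)), we have s/(n + δ) = (y*)^((1−α)/α) = 2.35^1 = 2.3500.
Therefore s = 2.3500 × (n + δ) = 2.3500 × 0.081 = 0.1904.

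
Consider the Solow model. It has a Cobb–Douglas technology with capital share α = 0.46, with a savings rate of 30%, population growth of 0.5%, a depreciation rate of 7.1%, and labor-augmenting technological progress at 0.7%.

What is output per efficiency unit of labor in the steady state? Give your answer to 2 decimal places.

In steady state, investment equals break-even investment: s·k^α = (n + g + δ)·k.
Dividing both sides by k: k^(1−α) = s / (n + g + δ).
k^0.54 = 0.30 / (0.005 + 0.007 + 0.071) = 0.30 / 0.083 = 3.6145
k* = 3.6145^(1/0.54) ≈ 10.8000
y* = (k*)^α = 10.8000^0.46 ≈ 2.9880

y* = 2.99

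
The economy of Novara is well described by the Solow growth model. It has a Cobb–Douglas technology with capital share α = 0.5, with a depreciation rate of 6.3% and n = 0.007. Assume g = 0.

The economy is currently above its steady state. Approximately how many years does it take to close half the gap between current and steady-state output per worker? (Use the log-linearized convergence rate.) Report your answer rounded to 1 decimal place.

half-life ≈ 19.8 years

Near the steady state the convergence rate is λ = (1 − α)(n + δ).
λ = (1 − 0.5) × 0.070 = 0.5 × 0.070 = 0.0350
Half-life = ln 2 / λ = 0.6931 / 0.0350 ≈ 19.80 years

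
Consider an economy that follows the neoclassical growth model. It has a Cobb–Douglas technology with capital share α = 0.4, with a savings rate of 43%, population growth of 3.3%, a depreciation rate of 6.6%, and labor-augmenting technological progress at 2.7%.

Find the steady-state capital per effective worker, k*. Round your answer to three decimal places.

k* ≈ 7.736

In steady state, investment equals break-even investment: s·k^α = (n + g + δ)·k.
Rearranging, k^(1−α) = s / (n + g + δ).
k^0.6 = 0.43 / (0.033 + 0.027 + 0.066) = 0.43 / 0.126 = 3.4127
k* = 3.4127^(1/0.6) ≈ 7.7357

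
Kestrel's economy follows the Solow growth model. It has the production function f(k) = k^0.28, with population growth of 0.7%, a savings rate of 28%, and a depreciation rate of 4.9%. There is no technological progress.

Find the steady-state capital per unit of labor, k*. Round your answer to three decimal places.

In steady state, investment equals break-even investment: s·k^α = (n + δ)·k.
Rearranging, k^(1−α) = s / (n + δ).
k^0.72 = 0.28 / (0.007 + 0.049) = 0.28 / 0.056 = 5.0000
k* = 5.0000^(1/0.72) ≈ 9.3496

k* ≈ 9.350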